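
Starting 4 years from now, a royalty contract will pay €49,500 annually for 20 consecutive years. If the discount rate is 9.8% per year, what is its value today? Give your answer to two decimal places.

€322,748.10

Value one period before first payment (t=3): 49500 × [1 − (1+0.098)^(−20)] / 0.098 = 49500 × 8.631087 = 427,238.8278
PV₀ = 427,238.8278 / (1+0.098)^3 = 427,238.8278 / 1.323753 = 322,748.1001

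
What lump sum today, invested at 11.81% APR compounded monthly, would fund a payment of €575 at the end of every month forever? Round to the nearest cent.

Periodic rate i = 0.1181/12 = 0.00984167.
PV = C/r = 575/0.00984167 = 58,425.0635

€58,425.06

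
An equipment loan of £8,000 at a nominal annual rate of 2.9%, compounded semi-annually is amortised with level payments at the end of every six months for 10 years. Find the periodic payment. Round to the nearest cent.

i = 0.029/2 = 0.0145 per half-year; n = 10·2 = 20.
PMT = 8000 / ( [1 − (1+0.0145)^(−20)] / 0.0145 ) = 8000 / 17.253561 = 463.6724

£463.67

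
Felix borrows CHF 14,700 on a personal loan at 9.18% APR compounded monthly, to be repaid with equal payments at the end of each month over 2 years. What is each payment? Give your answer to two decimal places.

CHF 672.78

With 12 periods per year: i = 0.00765, n = 24.
PMT = 14700 / ( [1 − (1+0.00765)^(−24)] / 0.00765 ) = 14700 / 21.849626 = 672.7804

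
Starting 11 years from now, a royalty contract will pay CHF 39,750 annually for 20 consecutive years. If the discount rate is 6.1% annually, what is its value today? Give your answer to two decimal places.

Value one period before first payment (t=10): 39750 × [1 − (1+0.061)^(−20)] / 0.061 = 39750 × 11.377385 = 452,251.0675
Discount back 10 years: 452,251.0675 × (1+0.061)^(−10) = 452,251.0675 × 0.553154 = 250,164.5468

CHF 250,164.55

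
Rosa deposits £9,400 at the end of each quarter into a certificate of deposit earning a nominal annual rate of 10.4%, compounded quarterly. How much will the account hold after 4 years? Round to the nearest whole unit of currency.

£183,607

With 4 periods per year: i = 0.026, n = 16.
Accumulation factor s(16|0.026) = 19.532643; FV = 9400 × 19.532643 = 183,606.8459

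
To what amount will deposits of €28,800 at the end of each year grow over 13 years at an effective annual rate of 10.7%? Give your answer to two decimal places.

€739,926.19

FV = 28800 × [(1+0.107)^13 − 1] / 0.107 = 28800 × 25.691882 = 739,926.1936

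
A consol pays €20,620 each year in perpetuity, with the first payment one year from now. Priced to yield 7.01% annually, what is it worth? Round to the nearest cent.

PV = C/r = 20620/0.0701 = 294,151.2126

€294,151.21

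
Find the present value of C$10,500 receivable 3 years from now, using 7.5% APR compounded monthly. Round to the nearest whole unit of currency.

C$8,390

Periodic rate i = 0.075/12 = 0.00625; n = 3 × 12 = 36 periods.
PV = FV·(1+i)^(−n) = 10,500 × 0.799076 = 8,390.2932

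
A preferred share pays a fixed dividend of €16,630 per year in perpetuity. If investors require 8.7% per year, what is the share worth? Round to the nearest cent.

€191,149.43

PV = C/r = 16630/0.087 = 191,149.4253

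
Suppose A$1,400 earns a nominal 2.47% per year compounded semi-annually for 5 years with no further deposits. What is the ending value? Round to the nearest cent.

A$1,582.83

i = 0.0247/2 = 0.01235 per half-year; n = 5·2 = 10.
1,400 × (1+0.01235)^10 = 1,400 × 1.130595 = 1,582.8323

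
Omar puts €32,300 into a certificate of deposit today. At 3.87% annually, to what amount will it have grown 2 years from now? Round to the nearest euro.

32,300 × (1+0.0387)^2 = 32,300 × 1.078898 = 34,848.3954

€34,848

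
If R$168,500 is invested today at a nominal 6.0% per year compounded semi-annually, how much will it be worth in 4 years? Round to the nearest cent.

R$213,450.76

With 2 periods per year: i = 0.03, n = 8.
FV = PV·(1+i)^n = 168,500 × 1.266770 = 213,450.7587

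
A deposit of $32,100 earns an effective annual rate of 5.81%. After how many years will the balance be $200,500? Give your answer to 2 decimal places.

32.44 years

n = ln(200500/32100) / ln(1+0.0581) = ln(6.24611) / 0.056475 = 32.4385 years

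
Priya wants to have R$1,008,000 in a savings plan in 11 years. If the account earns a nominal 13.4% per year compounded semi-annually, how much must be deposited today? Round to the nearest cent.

R$242,015.57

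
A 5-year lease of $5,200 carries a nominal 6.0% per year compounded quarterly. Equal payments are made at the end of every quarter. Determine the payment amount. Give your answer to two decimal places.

With 4 periods per year: i = 0.015, n = 20.
PMT = 5200 / ( [1 − (1+0.015)^(−20)] / 0.015 ) = 5200 / 17.168639 = 302.8778

$302.88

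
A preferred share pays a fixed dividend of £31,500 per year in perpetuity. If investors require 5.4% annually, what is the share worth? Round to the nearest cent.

PV = PMT / i = 31500 / 0.054 = 583,333.3333

£583,333.33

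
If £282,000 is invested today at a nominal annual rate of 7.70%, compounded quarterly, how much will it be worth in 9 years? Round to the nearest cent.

£560,215.39

i = 0.077/4 = 0.01925 per quarter; n = 9·4 = 36.
FV = PV·(1+i)^n = 282,000 × 1.986579 = 560,215.3866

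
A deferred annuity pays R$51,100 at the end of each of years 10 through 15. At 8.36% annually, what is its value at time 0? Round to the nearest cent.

PV at t=9 (ordinary 6-year annuity): 51100 × a(6|0.0836) = 51100 × 4.572823 = 233,671.2679
PV₀ = 233,671.2679 / (1+0.0836)^9 = 233,671.2679 / 2.059781 = 113,444.7357

R$113,444.74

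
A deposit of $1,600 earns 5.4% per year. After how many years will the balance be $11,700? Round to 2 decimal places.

37.83 years

(1+i)^n = 11700/1600 = 7.31250, so n = ln 7.31250 / ln 1.054 = 37.8302 years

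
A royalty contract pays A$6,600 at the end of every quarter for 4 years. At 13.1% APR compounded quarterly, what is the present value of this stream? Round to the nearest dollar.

A$81,187

With 4 periods per year: i = 0.03275, n = 16.
PV = PMT · [1 − (1+i)^(−n)] / i = 6600 · 12.301044 = 81,186.8933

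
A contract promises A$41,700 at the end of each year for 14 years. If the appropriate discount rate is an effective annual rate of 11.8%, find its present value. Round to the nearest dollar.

PV = 41700 × [1 − (1+0.118)^(−14)] / 0.118 = 41700 × 6.696572 = 279,247.0621

A$279,247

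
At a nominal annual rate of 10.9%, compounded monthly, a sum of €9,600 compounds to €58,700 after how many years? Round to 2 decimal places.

16.69 years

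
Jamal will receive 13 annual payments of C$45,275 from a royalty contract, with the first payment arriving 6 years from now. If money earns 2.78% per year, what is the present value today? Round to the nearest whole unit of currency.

C$425,777

Value one period before first payment (t=5): 45275 × [1 − (1+0.0278)^(−13)] / 0.0278 = 45275 × 10.786149 = 488,342.8988
Discount back 5 years: 488,342.8988 × (1+0.0278)^(−5) = 488,342.8988 × 0.871880 = 425,776.6201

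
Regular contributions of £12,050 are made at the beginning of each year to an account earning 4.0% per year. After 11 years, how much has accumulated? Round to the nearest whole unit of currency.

£169,011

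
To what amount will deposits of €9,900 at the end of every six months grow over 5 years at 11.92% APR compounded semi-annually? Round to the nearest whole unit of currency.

With 2 periods per year: i = 0.0596, n = 10.
FV = 9900 × [(1+0.0596)^10 − 1] / 0.0596 = 9900 × 13.156061 = 130,245.0054

€130,245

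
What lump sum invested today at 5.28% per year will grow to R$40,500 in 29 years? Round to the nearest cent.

R$9,108.03

PV = 40,500 / (1 + 0.0528)^29 = 40,500 / 4.446624 = 9,108.0333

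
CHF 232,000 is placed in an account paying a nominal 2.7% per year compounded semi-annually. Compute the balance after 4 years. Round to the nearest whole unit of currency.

CHF 258,272

With 2 periods per year: i = 0.0135, n = 8.
FV = PV·(1+i)^n = 232,000 × 1.113243 = 258,272.4065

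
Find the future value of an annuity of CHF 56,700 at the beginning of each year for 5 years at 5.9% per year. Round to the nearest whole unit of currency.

CHF 337,806

Accumulation factor s(5|0.059) × (1+i) = 5.957774; FV = 56700 × 5.957774 = 337,805.7917
(Beginning-of-period payments → annuity-due factor ×(1+i).)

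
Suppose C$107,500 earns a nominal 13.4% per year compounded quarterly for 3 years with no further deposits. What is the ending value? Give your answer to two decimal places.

With 4 periods per year: i = 0.0335, n = 12.
107,500 × (1+0.0335)^12 = 107,500 × 1.484998 = 159,637.2493

C$159,637.25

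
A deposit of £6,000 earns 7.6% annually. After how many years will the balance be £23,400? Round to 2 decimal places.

18.58 years

n = ln(23400/6000) / ln(1+0.076) = ln(3.90000) / 0.073250 = 18.5798 years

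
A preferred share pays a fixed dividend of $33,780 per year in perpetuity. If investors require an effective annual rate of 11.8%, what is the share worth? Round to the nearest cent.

PV = C/r = 33780/0.118 = 286,271.1864

$286,271.19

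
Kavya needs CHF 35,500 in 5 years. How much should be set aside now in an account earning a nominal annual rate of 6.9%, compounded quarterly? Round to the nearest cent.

i = 0.069/4 = 0.01725 per quarter; n = 5·4 = 20.
PV = 35,500 / (1 + 0.01725)^20 = 35,500 / 1.407842 = 25,215.8947

CHF 25,215.89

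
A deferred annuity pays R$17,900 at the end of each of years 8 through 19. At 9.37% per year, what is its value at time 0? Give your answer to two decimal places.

R$67,215.51

PV at t=7 (ordinary 12-year annuity): 17900 × a(12|0.0937) = 17900 × 7.029168 = 125,822.1114
PV₀ = 125,822.1114 / (1+0.0937)^7 = 125,822.1114 / 1.871921 = 67,215.5078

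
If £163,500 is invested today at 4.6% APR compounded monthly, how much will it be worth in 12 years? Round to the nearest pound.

£283,655

i = 0.046/12 = 0.00383333 per month; n = 12·12 = 144.
FV = 163,500 × (1 + 0.00383333)^144 = 283,654.7094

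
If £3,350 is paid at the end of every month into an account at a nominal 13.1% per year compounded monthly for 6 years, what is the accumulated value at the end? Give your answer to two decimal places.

Periodic rate i = 0.131/12 = 0.0109167; n = 6 × 12 = 72 periods.
Accumulation factor s(72|0.0109167) = 108.574617; FV = 3350 × 108.574617 = 363,724.9678

£363,724.97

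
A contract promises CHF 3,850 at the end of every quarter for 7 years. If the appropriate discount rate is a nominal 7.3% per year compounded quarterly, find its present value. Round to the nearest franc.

i = 0.073/4 = 0.01825 per quarter; n = 7·4 = 28.
PV = 3850 × [1 − (1+0.01825)^(−28)] / 0.01825 = 3850 × 21.771758 = 83,821.2671

CHF 83,821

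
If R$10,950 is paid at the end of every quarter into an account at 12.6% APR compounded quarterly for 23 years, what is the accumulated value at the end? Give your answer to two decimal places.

Periodic rate i = 0.126/4 = 0.0315; n = 23 × 4 = 92 periods.
FV = PMT · [(1+i)^n − 1] / i = 10950 · 518.882636 = 5,681,764.8648

R$5,681,764.86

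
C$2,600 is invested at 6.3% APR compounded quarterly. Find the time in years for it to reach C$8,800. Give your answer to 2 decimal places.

19.51 years

Periodic rate i = 0.063/4 = 0.01575.
(1+i)^n = 8800/2600 = 3.38462, so n = ln 3.38462 / ln 1.01575 = 78.0201 quarters
= 78.0201/4 years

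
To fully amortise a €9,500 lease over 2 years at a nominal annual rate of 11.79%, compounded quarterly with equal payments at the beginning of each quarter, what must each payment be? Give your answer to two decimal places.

Periodic rate i = 0.1179/4 = 0.029475; n = 2 × 4 = 8 periods.
PMT = 9500 / ( [1 − (1+0.029475)^(−8)] / 0.029475 × (1+i) ) = 9500 / 7.242629 = 1,311.6784

€1,311.68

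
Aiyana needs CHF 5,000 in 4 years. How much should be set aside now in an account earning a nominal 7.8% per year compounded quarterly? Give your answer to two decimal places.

Periodic rate i = 0.078/4 = 0.0195; n = 4 × 4 = 16 periods.
PV = 5,000 / (1 + 0.0195)^16 = 5,000 / 1.362058 = 3,670.9149

CHF 3,670.91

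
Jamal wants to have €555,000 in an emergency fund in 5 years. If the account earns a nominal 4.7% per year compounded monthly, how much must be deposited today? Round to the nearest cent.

€438,968.27

Periodic rate i = 0.047/12 = 0.00391667; n = 5 × 12 = 60 periods.
Discount factor = (1+0.00391667)^(−60) = 0.790934; PV = 555,000 × 0.790934 = 438,968.2662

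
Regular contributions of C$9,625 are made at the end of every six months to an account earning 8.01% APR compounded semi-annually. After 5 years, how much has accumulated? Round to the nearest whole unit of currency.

With 2 periods per year: i = 0.04005, n = 10.
FV = PMT · [(1+i)^n − 1] / i = 9625 · 12.008891 = 115,585.5783

C$115,586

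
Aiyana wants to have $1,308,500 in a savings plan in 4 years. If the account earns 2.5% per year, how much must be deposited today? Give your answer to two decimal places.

$1,185,436.42

Discount factor = (1+0.025)^(−4) = 0.905951; PV = 1,308,500 × 0.905951 = 1,185,436.4187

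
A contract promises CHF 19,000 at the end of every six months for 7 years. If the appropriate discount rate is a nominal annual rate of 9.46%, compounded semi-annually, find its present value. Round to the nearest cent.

CHF 191,363.37

i = 0.0946/2 = 0.0473 per half-year; n = 7·2 = 14.
PV = 19000 × [1 − (1+0.0473)^(−14)] / 0.0473 = 19000 × 10.071756 = 191,363.3714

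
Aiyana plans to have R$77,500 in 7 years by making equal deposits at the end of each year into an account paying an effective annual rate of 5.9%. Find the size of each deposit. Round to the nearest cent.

R$9,261.16

PMT = 77500 / ( [(1+0.059)^7 − 1] / 0.059 ) = 77500 / 8.368283 = 9,261.1593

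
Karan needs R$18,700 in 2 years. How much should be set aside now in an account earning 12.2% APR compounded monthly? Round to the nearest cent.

Periodic rate i = 0.122/12 = 0.0101667; n = 2 × 12 = 24 periods.
Discount factor = (1+0.0101667)^(−24) = 0.784453; PV = 18,700 × 0.784453 = 14,669.2800

R$14,669.28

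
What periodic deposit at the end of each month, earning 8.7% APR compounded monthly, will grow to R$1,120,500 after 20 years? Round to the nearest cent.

i = 0.087/12 = 0.00725 per month; n = 20·12 = 240.
FV-annuity factor = 642.992027; PMT = 1.1205e+06 / 642.992027 = 1,742.6344

R$1,742.63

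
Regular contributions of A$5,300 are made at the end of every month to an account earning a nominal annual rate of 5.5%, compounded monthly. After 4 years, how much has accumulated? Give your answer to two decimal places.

A$283,830.11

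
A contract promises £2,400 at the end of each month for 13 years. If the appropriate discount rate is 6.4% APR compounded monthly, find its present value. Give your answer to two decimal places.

Periodic rate i = 0.064/12 = 0.00533333; n = 13 × 12 = 156 periods.
PV = 2400 × [1 − (1+0.00533333)^(−156)] / 0.00533333 = 2400 × 105.723521 = 253,736.4513

£253,736.45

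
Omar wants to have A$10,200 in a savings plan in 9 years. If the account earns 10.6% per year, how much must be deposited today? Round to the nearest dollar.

A$4,119

PV = 10,200 / (1 + 0.106)^9 = 10,200 / 2.476259 = 4,119.1161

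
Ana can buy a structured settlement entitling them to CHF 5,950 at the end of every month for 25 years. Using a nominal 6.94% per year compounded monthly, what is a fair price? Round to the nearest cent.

CHF 846,425.38

With 12 periods per year: i = 0.00578333, n = 300.
PV = 5950 × [1 − (1+0.00578333)^(−300)] / 0.00578333 = 5950 × 142.256366 = 846,425.3776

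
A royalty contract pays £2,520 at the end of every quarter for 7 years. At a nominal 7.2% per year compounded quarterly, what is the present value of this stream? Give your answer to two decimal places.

i = 0.072/4 = 0.018 per quarter; n = 7·4 = 28.
PV = PMT · [1 − (1+i)^(−n)] / i = 2520 · 21.843152 = 55,044.7442

£55,044.74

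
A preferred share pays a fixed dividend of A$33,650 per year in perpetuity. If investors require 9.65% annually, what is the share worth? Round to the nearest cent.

A$348,704.66

PV = PMT / i = 33650 / 0.0965 = 348,704.6632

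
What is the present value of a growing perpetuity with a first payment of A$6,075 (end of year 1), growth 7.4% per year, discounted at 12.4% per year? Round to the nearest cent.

A$121,500.00

PV = D₁/(r − g) = 6075/(0.124 − 0.074) = 121,500.0000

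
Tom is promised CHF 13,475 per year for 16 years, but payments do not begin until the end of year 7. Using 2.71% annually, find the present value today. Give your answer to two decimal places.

CHF 147,420.67

PV at t=6 (ordinary 16-year annuity): 13475 × a(16|0.0271) = 13475 × 12.844168 = 173,075.1655
Discount back 6 years: 173,075.1655 × (1+0.0271)^(−6) = 173,075.1655 × 0.851773 = 147,420.6699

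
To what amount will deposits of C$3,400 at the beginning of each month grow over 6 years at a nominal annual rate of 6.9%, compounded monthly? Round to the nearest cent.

i = 0.069/12 = 0.00575 per month; n = 6·12 = 72.
FV = PMT · [(1+i)^n − 1] / i × (1+i) = 3400 · 89.391827 = 303,932.2116
(Beginning-of-period payments → annuity-due factor ×(1+i).)

C$303,932.21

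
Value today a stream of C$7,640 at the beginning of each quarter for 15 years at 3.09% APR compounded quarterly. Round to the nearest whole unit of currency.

C$368,557

With 4 periods per year: i = 0.007725, n = 60.
PV = 7640 × [1 − (1+0.007725)^(−60)] / 0.007725 × (1+i) = 7640 × 48.240420 = 368,556.8081
(Beginning-of-period payments → annuity-due factor ×(1+i).)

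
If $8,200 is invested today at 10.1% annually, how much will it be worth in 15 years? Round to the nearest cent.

FV = PV·(1+i)^n = 8,200 × 4.234575 = 34,723.5114

$34,723.51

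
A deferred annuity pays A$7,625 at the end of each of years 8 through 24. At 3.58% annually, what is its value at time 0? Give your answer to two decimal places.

A$74,938.14

Value one period before first payment (t=7): 7625 × [1 − (1+0.0358)^(−17)] / 0.0358 = 7625 × 12.571711 = 95,859.2949
Discount back 7 years: 95,859.2949 × (1+0.0358)^(−7) = 95,859.2949 × 0.781751 = 74,938.1355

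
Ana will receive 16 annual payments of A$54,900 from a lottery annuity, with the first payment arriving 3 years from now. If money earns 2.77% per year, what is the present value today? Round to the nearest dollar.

Value one period before first payment (t=2): 54900 × [1 − (1+0.0277)^(−16)] / 0.0277 = 54900 × 12.784843 = 701,887.8544
PV₀ = 701,887.8544 / (1+0.0277)^2 = 701,887.8544 / 1.056167 = 664,561.2500

A$664,561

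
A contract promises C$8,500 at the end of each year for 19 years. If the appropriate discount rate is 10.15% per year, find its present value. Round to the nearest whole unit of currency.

PV = 8500 × [1 − (1+0.1015)^(−19)] / 0.1015 = 8500 × 8.282474 = 70,401.0307

C$70,401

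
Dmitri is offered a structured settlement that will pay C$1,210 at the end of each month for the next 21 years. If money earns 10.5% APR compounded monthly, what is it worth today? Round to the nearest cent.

With 12 periods per year: i = 0.00875, n = 252.
PV = 1210 × [1 − (1+0.00875)^(−252)] / 0.00875 = 1210 × 101.564226 = 122,892.7136

C$122,892.71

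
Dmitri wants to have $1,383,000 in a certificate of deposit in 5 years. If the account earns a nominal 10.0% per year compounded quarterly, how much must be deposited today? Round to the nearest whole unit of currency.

$844,005

i = 0.1/4 = 0.025 per quarter; n = 5·4 = 20.
PV = 1,383,000 / (1 + 0.025)^20 = 1,383,000 / 1.638616 = 844,004.7140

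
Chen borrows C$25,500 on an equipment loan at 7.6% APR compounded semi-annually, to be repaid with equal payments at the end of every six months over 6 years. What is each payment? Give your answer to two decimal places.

C$2,685.64

With 2 periods per year: i = 0.038, n = 12.
PMT = 25500 / ( [1 − (1+0.038)^(−12)] / 0.038 ) = 25500 / 9.494931 = 2,685.6436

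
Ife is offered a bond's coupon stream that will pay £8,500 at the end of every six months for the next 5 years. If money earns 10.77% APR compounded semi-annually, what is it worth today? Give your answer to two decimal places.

Periodic rate i = 0.1077/2 = 0.05385; n = 5 × 2 = 10 periods.
PV = 8500 × [1 − (1+0.05385)^(−10)] / 0.05385 = 8500 × 7.579378 = 64,424.7159

£64,424.72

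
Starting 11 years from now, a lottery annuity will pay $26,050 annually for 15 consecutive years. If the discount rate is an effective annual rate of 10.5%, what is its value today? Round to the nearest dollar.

Value one period before first payment (t=10): 26050 × [1 − (1+0.105)^(−15)] / 0.105 = 26050 × 7.393825 = 192,609.1307
PV₀ = 192,609.1307 / (1+0.105)^10 = 192,609.1307 / 2.714081 = 70,966.6151

$70,967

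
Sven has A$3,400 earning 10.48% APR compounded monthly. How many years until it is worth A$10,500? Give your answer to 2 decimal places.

10.81 years

Periodic rate i = 0.1048/12 = 0.00873333.
n = ln(10500/3400) / ln(1+0.00873333) = ln(3.08824) / 0.008695 = 129.6775 months
= 129.6775/12 years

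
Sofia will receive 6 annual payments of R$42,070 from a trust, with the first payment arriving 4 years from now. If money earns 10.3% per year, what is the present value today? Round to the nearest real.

R$135,348

PV at t=3 (ordinary 6-year annuity): 42070 × a(6|0.103) = 42070 × 4.317237 = 181,626.1494
PV₀ = 181,626.1494 / (1+0.103)^3 = 181,626.1494 / 1.341920 = 135,347.9986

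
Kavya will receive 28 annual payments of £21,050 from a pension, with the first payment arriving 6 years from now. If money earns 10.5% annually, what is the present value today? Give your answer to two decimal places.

Value one period before first payment (t=5): 21050 × [1 − (1+0.105)^(−28)] / 0.105 = 21050 × 8.942153 = 188,232.3118
Discount back 5 years: 188,232.3118 × (1+0.105)^(−5) = 188,232.3118 × 0.607000 = 114,256.9919

£114,256.99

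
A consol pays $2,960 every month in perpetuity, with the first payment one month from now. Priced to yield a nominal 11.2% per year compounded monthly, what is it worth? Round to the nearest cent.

Periodic rate i = 0.112/12 = 0.00933333.
PV = PMT / i = 2960 / 0.00933333 = 317,142.8571

$317,142.86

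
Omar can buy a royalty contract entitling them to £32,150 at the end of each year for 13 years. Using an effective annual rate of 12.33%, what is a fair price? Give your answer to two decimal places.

£203,232.22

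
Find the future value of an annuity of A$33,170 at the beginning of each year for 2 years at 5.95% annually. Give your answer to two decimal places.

A$72,378.28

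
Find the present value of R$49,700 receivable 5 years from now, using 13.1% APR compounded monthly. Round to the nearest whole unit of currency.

R$25,908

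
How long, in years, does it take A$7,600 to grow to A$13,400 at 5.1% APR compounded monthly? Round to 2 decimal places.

11.14 years

Periodic rate i = 0.051/12 = 0.00425.
n = ln(13400/7600) / ln(1+0.00425) = ln(1.76316) / 0.004241 = 133.7202 months
= 133.7202/12 years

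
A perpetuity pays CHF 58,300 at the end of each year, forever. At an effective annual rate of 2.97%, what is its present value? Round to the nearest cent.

CHF 1,962,962.96

PV = PMT / i = 58300 / 0.0297 = 1,962,962.9630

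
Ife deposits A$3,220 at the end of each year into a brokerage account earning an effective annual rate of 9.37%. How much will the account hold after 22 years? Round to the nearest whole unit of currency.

FV = PMT · [(1+i)^n − 1] / i = 3220 · 65.891018 = 212,169.0764

A$212,169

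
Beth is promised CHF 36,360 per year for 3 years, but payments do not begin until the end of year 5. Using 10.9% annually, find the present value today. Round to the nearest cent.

CHF 58,844.24

PV at t=4 (ordinary 3-year annuity): 36360 × a(3|0.109) = 36360 × 2.447971 = 89,008.2325
Discount back 4 years: 89,008.2325 × (1+0.109)^(−4) = 89,008.2325 × 0.661110 = 58,844.2446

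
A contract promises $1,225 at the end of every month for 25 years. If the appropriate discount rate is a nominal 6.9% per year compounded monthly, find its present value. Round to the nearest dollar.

Periodic rate i = 0.069/12 = 0.00575; n = 25 × 12 = 300 periods.
PV = 1225 × [1 − (1+0.00575)^(−300)] / 0.00575 = 1225 × 142.772959 = 174,896.8751

$174,897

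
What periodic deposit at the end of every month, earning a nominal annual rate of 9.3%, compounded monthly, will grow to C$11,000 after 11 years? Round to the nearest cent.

i = 0.093/12 = 0.00775 per month; n = 11·12 = 132.
FV-annuity factor = 228.461776; PMT = 11000 / 228.461776 = 48.1481

C$48.15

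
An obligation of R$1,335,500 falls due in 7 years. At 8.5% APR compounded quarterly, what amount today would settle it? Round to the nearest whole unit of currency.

R$741,218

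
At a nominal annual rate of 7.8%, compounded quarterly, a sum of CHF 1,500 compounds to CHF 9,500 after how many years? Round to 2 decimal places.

23.89 years

Periodic rate i = 0.078/4 = 0.0195.
n = ln(9500/1500) / ln(1+0.0195) = ln(6.33333) / 0.019312 = 95.5777 quarters
= 95.5777/4 years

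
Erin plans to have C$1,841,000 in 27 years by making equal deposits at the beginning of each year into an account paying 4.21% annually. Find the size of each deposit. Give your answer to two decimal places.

C$36,373.34

PMT = 1.841e+06 / ( [(1+0.0421)^27 − 1] / 0.0421 × (1+i) ) = 1.841e+06 / 50.613989 = 36,373.3431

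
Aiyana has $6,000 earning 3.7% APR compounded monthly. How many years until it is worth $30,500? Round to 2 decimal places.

Periodic rate i = 0.037/12 = 0.00308333.
(1+i)^n = 30500/6000 = 5.08333, so n = ln 5.08333 / ln 1.00308 = 528.1533 months
= 528.1533/12 years

44.01 years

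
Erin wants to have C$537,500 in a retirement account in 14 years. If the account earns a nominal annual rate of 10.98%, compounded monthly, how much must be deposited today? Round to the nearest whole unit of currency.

i = 0.1098/12 = 0.00915 per month; n = 14·12 = 168.
PV = 537,500 / (1 + 0.00915)^168 = 537,500 / 4.619146 = 116,363.4919

C$116,363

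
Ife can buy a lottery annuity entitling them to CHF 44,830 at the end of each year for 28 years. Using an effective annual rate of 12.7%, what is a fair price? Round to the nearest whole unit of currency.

Annuity factor a(28|0.127) = 7.597113; PV = 44830 × 7.597113 = 340,578.5940

CHF 340,579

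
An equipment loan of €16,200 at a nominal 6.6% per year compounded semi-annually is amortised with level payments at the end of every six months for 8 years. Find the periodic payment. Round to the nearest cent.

€1,319.46

With 2 periods per year: i = 0.033, n = 16.
Annuity-PV factor = 12.277796; PMT = 16200 / 12.277796 = 1,319.4550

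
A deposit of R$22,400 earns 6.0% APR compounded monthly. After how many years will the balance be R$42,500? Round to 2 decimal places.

Periodic rate i = 0.06/12 = 0.005.
(1+i)^n = 42500/22400 = 1.89732, so n = ln 1.89732 / ln 1.005 = 128.4086 months
= 128.4086/12 years

10.70 years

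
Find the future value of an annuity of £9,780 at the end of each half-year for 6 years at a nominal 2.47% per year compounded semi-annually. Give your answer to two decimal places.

£125,669.15

With 2 periods per year: i = 0.01235, n = 12.
Accumulation factor s(12|0.01235) = 12.849606; FV = 9780 × 12.849606 = 125,669.1472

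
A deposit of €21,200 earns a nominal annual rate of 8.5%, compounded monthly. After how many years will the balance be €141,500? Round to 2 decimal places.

Periodic rate i = 0.085/12 = 0.00708333.
(1+i)^n = 141500/21200 = 6.67453, so n = ln 6.67453 / ln 1.00708 = 268.9431 months
= 268.9431/12 years

22.41 years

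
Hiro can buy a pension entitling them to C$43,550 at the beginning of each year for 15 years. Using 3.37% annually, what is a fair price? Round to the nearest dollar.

C$523,313

PV = 43550 × [1 − (1+0.0337)^(−15)] / 0.0337 × (1+i) = 43550 × 12.016373 = 523,313.0502
(annuity-due: payments at period start, so ×(1+i).)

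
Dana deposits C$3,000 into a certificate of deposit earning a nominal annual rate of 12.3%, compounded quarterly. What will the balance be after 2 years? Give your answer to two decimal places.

C$3,822.50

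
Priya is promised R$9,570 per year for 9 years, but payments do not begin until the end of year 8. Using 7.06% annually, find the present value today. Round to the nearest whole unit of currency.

R$38,578

Value one period before first payment (t=7): 9570 × [1 − (1+0.0706)^(−9)] / 0.0706 = 9570 × 6.498635 = 62,191.9413
PV₀ = 62,191.9413 / (1+0.0706)^7 = 62,191.9413 / 1.612095 = 38,578.3314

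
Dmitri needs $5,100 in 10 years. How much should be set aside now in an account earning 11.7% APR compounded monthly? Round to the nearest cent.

i = 0.117/12 = 0.00975 per month; n = 10·12 = 120.
PV = 5,100 / (1 + 0.00975)^120 = 5,100 / 3.203785 = 1,591.8669

$1,591.87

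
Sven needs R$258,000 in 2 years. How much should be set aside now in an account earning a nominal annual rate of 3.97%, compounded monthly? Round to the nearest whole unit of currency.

R$238,338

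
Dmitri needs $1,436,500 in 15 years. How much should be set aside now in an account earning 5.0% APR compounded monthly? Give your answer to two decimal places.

$679,612.68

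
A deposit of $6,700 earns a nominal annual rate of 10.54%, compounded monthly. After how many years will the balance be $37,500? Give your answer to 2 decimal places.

Periodic rate i = 0.1054/12 = 0.00878333.
(1+i)^n = 37500/6700 = 5.59701, so n = ln 5.59701 / ln 1.00878 = 196.9396 months
= 196.9396/12 years

16.41 years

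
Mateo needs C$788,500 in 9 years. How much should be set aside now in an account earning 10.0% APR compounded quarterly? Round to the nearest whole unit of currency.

C$324,147

i = 0.1/4 = 0.025 per quarter; n = 9·4 = 36.
Discount factor = (1+0.025)^(−36) = 0.411094; PV = 788,500 × 0.411094 = 324,147.4008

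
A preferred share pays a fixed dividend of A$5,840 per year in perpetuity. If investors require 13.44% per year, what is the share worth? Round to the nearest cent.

A$43,452.38

PV = PMT / i = 5840 / 0.1344 = 43,452.3810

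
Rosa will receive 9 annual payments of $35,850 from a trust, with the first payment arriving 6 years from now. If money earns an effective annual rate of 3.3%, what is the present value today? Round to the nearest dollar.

$234,020

Value one period before first payment (t=5): 35850 × [1 − (1+0.033)^(−9)] / 0.033 = 35850 × 7.678313 = 275,267.5116
Discount back 5 years: 275,267.5116 × (1+0.033)^(−5) = 275,267.5116 × 0.850156 = 234,020.2017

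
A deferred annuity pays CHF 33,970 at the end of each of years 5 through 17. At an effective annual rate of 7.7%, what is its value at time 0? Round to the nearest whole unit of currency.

CHF 202,892

PV at t=4 (ordinary 13-year annuity): 33970 × a(13|0.077) = 33970 × 8.035874 = 272,978.6343
Discount back 4 years: 272,978.6343 × (1+0.077)^(−4) = 272,978.6343 × 0.743254 = 202,892.4300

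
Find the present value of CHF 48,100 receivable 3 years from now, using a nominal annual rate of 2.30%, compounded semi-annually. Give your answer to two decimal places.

i = 0.023/2 = 0.0115 per half-year; n = 3·2 = 6.
PV = 48,100 / (1 + 0.0115)^6 = 48,100 / 1.071014 = 44,910.6927

CHF 44,910.69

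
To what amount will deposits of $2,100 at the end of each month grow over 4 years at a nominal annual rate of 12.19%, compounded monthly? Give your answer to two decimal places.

$129,080.74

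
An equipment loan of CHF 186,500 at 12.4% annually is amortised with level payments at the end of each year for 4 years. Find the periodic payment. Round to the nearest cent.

CHF 61,920.27

Annuity-PV factor = 3.011938; PMT = 186500 / 3.011938 = 61,920.2730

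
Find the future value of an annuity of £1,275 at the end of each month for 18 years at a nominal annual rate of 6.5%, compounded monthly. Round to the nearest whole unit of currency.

With 12 periods per year: i = 0.00541667, n = 216.
Accumulation factor s(216|0.00541667) = 408.338901; FV = 1275 × 408.338901 = 520,632.0982

£520,632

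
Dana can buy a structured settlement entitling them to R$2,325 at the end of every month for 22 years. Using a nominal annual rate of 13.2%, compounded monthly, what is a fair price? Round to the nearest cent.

R$199,595.03

i = 0.132/12 = 0.011 per month; n = 22·12 = 264.
PV = 2325 × [1 − (1+0.011)^(−264)] / 0.011 = 2325 × 85.847323 = 199,595.0257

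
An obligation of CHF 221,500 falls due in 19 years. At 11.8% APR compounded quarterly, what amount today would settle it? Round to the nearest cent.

CHF 24,309.22

With 4 periods per year: i = 0.0295, n = 76.
PV = FV·(1+i)^(−n) = 221,500 × 0.109748 = 24,309.2219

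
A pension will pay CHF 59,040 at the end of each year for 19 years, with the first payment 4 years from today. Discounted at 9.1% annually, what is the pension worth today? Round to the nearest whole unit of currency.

CHF 404,119

Value one period before first payment (t=3): 59040 × [1 − (1+0.091)^(−19)] / 0.091 = 59040 × 8.888677 = 524,787.4941
PV₀ = 524,787.4941 / (1+0.091)^3 = 524,787.4941 / 1.298597 = 404,118.9587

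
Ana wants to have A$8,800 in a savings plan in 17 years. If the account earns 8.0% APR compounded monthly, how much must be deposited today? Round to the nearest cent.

A$2,268.83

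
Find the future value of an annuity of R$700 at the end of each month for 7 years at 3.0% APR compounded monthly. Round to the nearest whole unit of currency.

R$65,339

i = 0.03/12 = 0.0025 per month; n = 7·12 = 84.
Accumulation factor s(84|0.0025) = 93.341920; FV = 700 × 93.341920 = 65,339.3442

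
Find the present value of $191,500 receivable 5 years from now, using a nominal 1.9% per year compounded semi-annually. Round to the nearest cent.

i = 0.019/2 = 0.0095 per half-year; n = 5·2 = 10.
Discount factor = (1+0.0095)^(−10) = 0.909781; PV = 191,500 × 0.909781 = 174,223.0232

$174,223.02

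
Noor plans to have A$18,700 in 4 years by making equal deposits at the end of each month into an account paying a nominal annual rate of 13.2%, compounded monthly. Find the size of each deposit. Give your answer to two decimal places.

A$297.83

Periodic rate i = 0.132/12 = 0.011; n = 4 × 12 = 48 periods.
FV-annuity factor = 62.786986; PMT = 18700 / 62.786986 = 297.8324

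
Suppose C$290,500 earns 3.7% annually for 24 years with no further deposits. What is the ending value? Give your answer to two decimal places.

FV = 290,500 × (1 + 0.037)^24 = 694,762.3733

C$694,762.37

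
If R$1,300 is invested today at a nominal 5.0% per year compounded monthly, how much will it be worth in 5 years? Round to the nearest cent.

R$1,668.37

Periodic rate i = 0.05/12 = 0.00416667; n = 5 × 12 = 60 periods.
FV = PV·(1+i)^n = 1,300 × 1.283359 = 1,668.3663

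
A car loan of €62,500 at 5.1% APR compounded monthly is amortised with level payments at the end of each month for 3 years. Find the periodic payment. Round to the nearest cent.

€1,875.99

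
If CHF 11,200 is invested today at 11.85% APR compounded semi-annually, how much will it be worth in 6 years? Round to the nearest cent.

CHF 22,345.99

i = 0.1185/2 = 0.05925 per half-year; n = 6·2 = 12.
FV = PV·(1+i)^n = 11,200 × 1.995178 = 22,345.9949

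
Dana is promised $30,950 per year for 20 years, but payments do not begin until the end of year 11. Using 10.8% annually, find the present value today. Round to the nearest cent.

$89,549.30

PV at t=10 (ordinary 20-year annuity): 30950 × a(20|0.108) = 30950 × 8.068618 = 249,723.7179
PV₀ = 249,723.7179 / (1+0.108)^10 = 249,723.7179 / 2.788673 = 89,549.2985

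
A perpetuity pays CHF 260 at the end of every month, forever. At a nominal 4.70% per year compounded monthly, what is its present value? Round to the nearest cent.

CHF 66,382.98

Periodic rate i = 0.047/12 = 0.00391667.
PV = PMT / i = 260 / 0.00391667 = 66,382.9787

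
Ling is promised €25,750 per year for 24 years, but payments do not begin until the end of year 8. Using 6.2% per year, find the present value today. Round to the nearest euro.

PV at t=7 (ordinary 24-year annuity): 25750 × a(24|0.062) = 25750 × 12.321708 = 317,283.9714
PV₀ = 317,283.9714 / (1+0.062)^7 = 317,283.9714 / 1.523602 = 208,245.9268

€208,246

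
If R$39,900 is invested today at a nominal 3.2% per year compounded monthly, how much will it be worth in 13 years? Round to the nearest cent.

With 12 periods per year: i = 0.00266667, n = 156.
FV = 39,900 × (1 + 0.00266667)^156 = 60,450.3666

R$60,450.37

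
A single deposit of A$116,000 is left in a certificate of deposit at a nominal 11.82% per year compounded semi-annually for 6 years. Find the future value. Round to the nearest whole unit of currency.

Periodic rate i = 0.1182/2 = 0.0591; n = 6 × 2 = 12 periods.
FV = 116,000 × (1 + 0.0591)^12 = 231,047.6766

A$231,048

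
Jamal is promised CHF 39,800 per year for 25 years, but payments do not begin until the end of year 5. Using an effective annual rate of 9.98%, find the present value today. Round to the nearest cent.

CHF 247,309.43

PV at t=4 (ordinary 25-year annuity): 39800 × a(25|0.0998) = 39800 × 9.091017 = 361,822.4705
Discount back 4 years: 361,822.4705 × (1+0.0998)^(−4) = 361,822.4705 × 0.683510 = 247,309.4282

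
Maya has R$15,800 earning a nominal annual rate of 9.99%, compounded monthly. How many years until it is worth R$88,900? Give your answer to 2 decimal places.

17.36 years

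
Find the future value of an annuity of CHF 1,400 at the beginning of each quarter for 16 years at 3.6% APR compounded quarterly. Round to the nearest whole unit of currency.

With 4 periods per year: i = 0.009, n = 64.
FV = 1400 × [(1+0.009)^64 − 1] / 0.009 × (1+i) = 1400 × 86.811108 = 121,535.5515
Payments are at the start of each period, so multiply by (1+i).

CHF 121,536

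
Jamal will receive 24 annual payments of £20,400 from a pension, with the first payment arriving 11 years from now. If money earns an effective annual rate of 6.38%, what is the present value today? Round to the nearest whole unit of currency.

£133,225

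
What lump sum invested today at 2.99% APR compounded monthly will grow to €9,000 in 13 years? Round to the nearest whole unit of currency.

€6,104

i = 0.0299/12 = 0.00249167 per month; n = 13·12 = 156.
PV = 9,000 / (1 + 0.00249167)^156 = 9,000 / 1.474349 = 6,104.3891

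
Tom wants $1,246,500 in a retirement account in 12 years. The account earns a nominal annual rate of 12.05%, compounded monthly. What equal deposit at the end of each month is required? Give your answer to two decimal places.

i = 0.1205/12 = 0.0100417 per month; n = 12·12 = 144.
FV-annuity factor = 320.224124; PMT = 1.2465e+06 / 320.224124 = 3,892.5862

$3,892.59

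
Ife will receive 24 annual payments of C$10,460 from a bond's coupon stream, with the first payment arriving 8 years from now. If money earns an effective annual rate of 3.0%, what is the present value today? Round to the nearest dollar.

C$144,036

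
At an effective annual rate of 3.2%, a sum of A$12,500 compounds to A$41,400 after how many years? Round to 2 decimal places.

n = ln(41400/12500) / ln(1+0.032) = ln(3.31200) / 0.031499 = 38.0191 years

38.02 years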